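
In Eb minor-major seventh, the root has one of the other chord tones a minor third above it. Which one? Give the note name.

Gb

The chord tones of Ebm(maj7) are Eb–Gb–Bb–D.
The root is Eb. A minor third above Eb is Gb.
Gb is the chord's 3rd.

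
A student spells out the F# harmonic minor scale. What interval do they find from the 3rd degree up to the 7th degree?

augmented fifth

The scale runs F# G# A B C# D E#.
3rd degree = A; 7th degree = E#.
5 letter names make it a fifth; at 8 semitones (a half step wider than perfect) the quality is augmented.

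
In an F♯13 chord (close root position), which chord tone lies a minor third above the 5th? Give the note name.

E

Spelling the chord: F♯-A♯-C♯-E-G♯-D♯.
The 5th is C♯. A minor third above C♯ is E.
E is the chord's 7th.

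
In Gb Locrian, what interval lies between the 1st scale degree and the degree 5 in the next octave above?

d12

The scale runs Gb Abb Bbb Cb Dbb Ebb Fb.
So we need the interval from Gb up to Dbb.
12 letter names make it a twelfth; at 18 semitones (a half step narrower than perfect) the quality is diminished.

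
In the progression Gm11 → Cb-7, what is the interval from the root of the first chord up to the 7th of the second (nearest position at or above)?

Gm11 has G as its root, and Cb-7 has Bbb as its 7th.
G up to Bbb is 2 semitones, a whole step narrower than a major third, so the interval is diminished.

diminished third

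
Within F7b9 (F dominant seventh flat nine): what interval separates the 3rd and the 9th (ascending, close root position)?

diminished seventh

Spelling the chord: F A C Eb Gb.
So we need the interval from A up to Gb.
7 letter names make it a seventh; at 9 semitones (a whole step narrower than major) the quality is diminished.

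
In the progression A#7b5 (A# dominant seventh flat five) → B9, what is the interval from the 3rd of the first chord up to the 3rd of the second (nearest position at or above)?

m2

The 3rd of A#7b5 (A# dominant seventh flat five) is C##; the 3rd of B9 is D#.
2 letter names make it a second; at 1 semitone (a half step narrower than major) the quality is minor.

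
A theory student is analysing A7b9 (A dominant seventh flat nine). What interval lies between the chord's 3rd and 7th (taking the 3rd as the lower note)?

diminished fifth

The chord tones of A7b9 are A C# E G Bb.
That puts C# below G.
C# up to G is 6 semitones, a half step narrower than a perfect fifth, so the interval is diminished.
That tritone between 3rd and 7th is what gives the dominant seventh its pull toward resolution.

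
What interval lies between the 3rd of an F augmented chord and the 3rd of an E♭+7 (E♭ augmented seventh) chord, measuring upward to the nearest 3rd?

F augmented has A as its 3rd, and E♭+7 (E♭ augmented seventh) has G as its 3rd.
A up to G is 10 semitones, a half step narrower than a major seventh, so the interval is minor.

minor 7th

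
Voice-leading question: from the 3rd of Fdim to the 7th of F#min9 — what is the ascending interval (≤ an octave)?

The 3rd of Fdim is Ab; the 7th of F#min9 is E.
5 letter names make it a fifth; at 8 semitones (a half step wider than perfect) the quality is augmented.

augmented 5th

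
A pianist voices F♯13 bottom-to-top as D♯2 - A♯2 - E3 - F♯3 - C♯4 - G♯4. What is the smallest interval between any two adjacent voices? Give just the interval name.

Adjacent intervals: D♯2→A♯2 = perfect fifth; A♯2→E3 = diminished fifth; E3→F♯3 = major second; F♯3→C♯4 = perfect fifth; C♯4→G♯4 = perfect fifth.
The smallest is E3 to F♯3, a major second (2 semitones).

major 2nd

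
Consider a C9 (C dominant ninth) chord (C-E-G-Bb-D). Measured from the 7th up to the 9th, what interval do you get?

M3

7th = Bb; 9th = D.
From Bb to D is 4 semitones, exactly the major third.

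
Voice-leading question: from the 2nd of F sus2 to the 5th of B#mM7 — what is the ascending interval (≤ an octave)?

F sus2 has G as its 2nd, and B#mM7 has F## as its 5th.
G up to F## is 12 semitones, a half step wider than a major seventh, so the interval is augmented.

augmented seventh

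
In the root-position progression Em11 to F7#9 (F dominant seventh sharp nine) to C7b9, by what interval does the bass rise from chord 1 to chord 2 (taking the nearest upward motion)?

The roots are E and F.
2 letter names make it a second; at 1 semitone (a half step narrower than major) the quality is minor.

minor second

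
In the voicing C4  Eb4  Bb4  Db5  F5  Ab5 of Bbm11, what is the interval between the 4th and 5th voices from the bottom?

Those voices are Db5 and F5.
Counting 3 letters and 4 half steps from Db gives a major third.

major 3rd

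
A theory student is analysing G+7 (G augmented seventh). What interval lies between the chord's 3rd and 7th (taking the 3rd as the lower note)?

diminished fifth

G augmented seventh: G B D# F.
So we need the interval from B up to F.
From B to F: 6 semitones over a fifth = diminished.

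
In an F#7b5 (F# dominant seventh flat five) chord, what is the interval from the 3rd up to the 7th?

diminished fifth

F# dominant seventh flat five: F#–A#–C–E.
That puts A# below E.
5 letter names make it a fifth; at 6 semitones (a half step narrower than perfect) the quality is diminished.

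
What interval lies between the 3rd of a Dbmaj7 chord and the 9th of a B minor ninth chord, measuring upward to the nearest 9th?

augmented 5th

Dbmaj7 has F as its 3rd, and B minor ninth has C# as its 9th.
5 letter names make it a fifth; at 8 semitones (a half step wider than perfect) the quality is augmented.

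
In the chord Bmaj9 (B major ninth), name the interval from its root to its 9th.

Bmaj9: B, D♯, F♯, A♯, C♯.
That puts B below C♯.
Counting 9 letters and 14 half steps from B gives a major ninth.

major 9th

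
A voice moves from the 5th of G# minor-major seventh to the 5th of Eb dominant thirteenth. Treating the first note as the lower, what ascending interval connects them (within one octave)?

diminished sixth

G# minor-major seventh has D# as its 5th, and Eb dominant thirteenth has Bb as its 5th.
From D# to Bb: 7 semitones over a sixth = diminished.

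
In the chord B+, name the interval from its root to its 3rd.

major third

The chord tones of B+ (B augmented) are B D# F##.
That puts B below D#.
From B to D# is 4 semitones, exactly the major third.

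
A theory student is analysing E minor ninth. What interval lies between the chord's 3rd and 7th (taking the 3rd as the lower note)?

perfect fifth

Spelling the chord: E–G–B–D–F#.
So we need the interval from G up to D.
From G to D is 7 semitones, exactly the perfect fifth.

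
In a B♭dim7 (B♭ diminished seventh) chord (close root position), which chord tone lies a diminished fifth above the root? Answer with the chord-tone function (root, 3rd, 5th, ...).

5th

The chord tones of B♭dim7 (B♭ diminished seventh) are B♭-D♭-F♭-A𝄫.
The root is B♭. A diminished fifth above B♭ is F♭.
F♭ is the chord's 5th.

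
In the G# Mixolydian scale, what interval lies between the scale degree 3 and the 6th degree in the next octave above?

perfect eleventh

Spelling the G# Mixolydian scale: G# A# B# C# D# E# F#.
Scale degree 3 = B#; scale degree 6 (up an octave) = E#.
From B# to E# is 17 semitones, exactly the perfect eleventh.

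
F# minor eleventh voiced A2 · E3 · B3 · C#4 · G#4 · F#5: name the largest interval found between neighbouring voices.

minor 7th

Adjacent intervals: A2→E3 = perfect fifth; E3→B3 = perfect fifth; B3→C#4 = major second; C#4→G#4 = perfect fifth; G#4→F#5 = minor seventh.
The largest is G#4 to F#5, a minor seventh (10 semitones).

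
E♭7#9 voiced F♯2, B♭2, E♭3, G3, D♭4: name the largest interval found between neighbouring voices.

Adjacent intervals: F♯2→B♭2 = diminished fourth; B♭2→E♭3 = perfect fourth; E♭3→G3 = major third; G3→D♭4 = diminished fifth.
The largest is G3 to D♭4, a diminished fifth (6 semitones).

diminished fifth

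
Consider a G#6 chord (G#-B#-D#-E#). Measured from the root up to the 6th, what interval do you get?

major 6th

Root = G#; 6th = E#.
G# up to E# spans 6 letter names and 9 semitones — a major sixth.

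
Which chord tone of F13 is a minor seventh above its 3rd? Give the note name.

G

F13 (F dominant thirteenth): F-A-C-Eb-G-D.
The 3rd is A. A minor seventh above A is G.
G is the chord's 9th.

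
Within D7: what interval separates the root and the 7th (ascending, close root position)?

Spelling the chord: D–F#–A–C.
Root = D; 7th = C.
7 letter names make it a seventh; at 10 semitones (a half step narrower than major) the quality is minor.

m7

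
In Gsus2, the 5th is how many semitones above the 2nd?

5

G sus2 is spelled G, A, D.
A to D is a perfect fourth: 5 semitones.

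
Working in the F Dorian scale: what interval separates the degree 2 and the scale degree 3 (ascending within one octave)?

minor second

Spelling the F Dorian scale: F G Ab Bb C D Eb.
Degree 2 = G; 3rd degree = Ab.
From G to Ab: 1 semitone over a second = minor.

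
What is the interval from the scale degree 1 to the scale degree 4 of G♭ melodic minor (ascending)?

perfect fourth

Spelling G♭ melodic minor (ascending): G♭ A♭ B𝄫 C♭ D♭ E♭ F.
The scale degree 1 is G♭ and the 4th degree is C♭.
G♭ up to C♭ spans 4 letter names and 5 semitones — a perfect fourth.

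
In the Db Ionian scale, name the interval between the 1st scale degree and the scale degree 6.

The scale runs Db Eb F Gb Ab Bb C.
That puts Db below Bb.
From Db to Bb is 9 semitones, exactly the major sixth.

major sixth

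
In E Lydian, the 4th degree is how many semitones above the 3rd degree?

The scale is E F# G# A# B C# D#.
G# up to A# is a major second — 2 semitones.

2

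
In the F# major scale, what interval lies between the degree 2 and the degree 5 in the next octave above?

F# major: F# G# A# B C# D# E#.
That puts G# below C#.
From G# to C# is 17 semitones, exactly the perfect eleventh.

perfect eleventh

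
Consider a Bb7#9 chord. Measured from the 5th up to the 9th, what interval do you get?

Bb7#9: Bb-D-F-Ab-C#.
5th = F; 9th = C#.
5 letter names make it a fifth; at 8 semitones (a half step wider than perfect) the quality is augmented.

A5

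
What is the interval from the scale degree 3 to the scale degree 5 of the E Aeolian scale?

major third

E natural minor: E F# G A B C D.
Scale degree 3 = G; degree 5 = B.
G up to B spans 3 letter names and 4 semitones — a major third.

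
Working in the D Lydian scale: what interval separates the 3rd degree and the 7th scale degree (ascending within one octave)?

perfect 5th

D lydian: D E F# G# A B C#.
That puts F# below C#.
Counting 5 letters and 7 half steps from F# gives a perfect fifth.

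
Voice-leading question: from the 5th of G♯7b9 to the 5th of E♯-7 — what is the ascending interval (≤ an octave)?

major sixth

The 5th of G♯7b9 is D♯; the 5th of E♯-7 is B♯.
D♯ up to B♯ spans 6 letter names and 9 semitones — a major sixth.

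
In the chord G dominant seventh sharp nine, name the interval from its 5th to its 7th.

minor third

The chord tones of G dominant seventh sharp nine are G-B-D-F-A#.
That puts D below F.
From D to F: 3 semitones over a third = minor.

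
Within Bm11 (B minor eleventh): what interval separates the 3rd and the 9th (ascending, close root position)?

major seventh

Bm11: B D F# A C# E.
3rd = D; 9th = C#.
From D to C# is 11 semitones, exactly the major seventh.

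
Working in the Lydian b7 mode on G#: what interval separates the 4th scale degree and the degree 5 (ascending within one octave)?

Spelling the Lydian b7 mode on G#: G# A# B# C## D# E# F#.
So we need the interval from C## up to D#.
C## up to D# is 1 semitone, a half step narrower than a major second, so the interval is minor.

minor second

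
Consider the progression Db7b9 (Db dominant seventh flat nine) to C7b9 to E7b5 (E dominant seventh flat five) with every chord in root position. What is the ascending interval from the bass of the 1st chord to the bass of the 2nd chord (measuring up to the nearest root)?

The roots are Db and C.
Counting 7 letters and 11 half steps from Db gives a major seventh.

major seventh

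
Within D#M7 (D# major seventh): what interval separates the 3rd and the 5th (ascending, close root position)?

m3

D#Δ7 (D# major seventh): D#, F##, A#, C##.
The 3rd is F## and the 5th is A#.
3 letter names make it a third; at 3 semitones (a half step narrower than major) the quality is minor.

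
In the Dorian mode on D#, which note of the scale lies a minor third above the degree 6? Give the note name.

D#

The scale is D# E# F# G# A# B# C#.
The degree 6 is B#; a minor third above that is D# — scale degree 1.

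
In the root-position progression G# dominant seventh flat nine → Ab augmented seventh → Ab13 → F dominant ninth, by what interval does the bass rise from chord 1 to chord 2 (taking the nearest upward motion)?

The roots are G# and Ab.
G# up to Ab is 0 semitones, a whole step narrower than a major second, so the interval is diminished.

diminished 2nd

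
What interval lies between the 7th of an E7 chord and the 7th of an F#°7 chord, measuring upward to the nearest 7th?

minor second

E7 has D as its 7th, and F#°7 has Eb as its 7th.
2 letter names make it a second; at 1 semitone (a half step narrower than major) the quality is minor.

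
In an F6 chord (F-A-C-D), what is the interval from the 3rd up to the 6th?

perfect fourth

That puts A below D.
Counting 4 letters and 5 half steps from A gives a perfect fourth.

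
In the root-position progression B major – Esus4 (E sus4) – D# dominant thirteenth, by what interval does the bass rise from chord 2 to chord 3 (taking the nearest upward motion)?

The roots are E and D#.
Counting 7 letters and 11 half steps from E gives a major seventh.

major 7th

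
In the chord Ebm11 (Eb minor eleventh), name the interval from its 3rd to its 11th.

major 9th

The chord tones of Ebm11 are Eb–Gb–Bb–Db–F–Ab.
The 3rd is Gb and the 11th is Ab.
From Gb to Ab is 14 semitones, exactly the major ninth.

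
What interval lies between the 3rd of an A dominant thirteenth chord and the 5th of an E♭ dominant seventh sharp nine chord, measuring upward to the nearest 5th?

The 3rd of A dominant thirteenth is C♯; the 5th of E♭ dominant seventh sharp nine is B♭.
7 letter names make it a seventh; at 9 semitones (a whole step narrower than major) the quality is diminished.

diminished seventh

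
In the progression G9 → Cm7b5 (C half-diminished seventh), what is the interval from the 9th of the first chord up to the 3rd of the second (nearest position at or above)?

d5

G9 has A as its 9th, and Cm7b5 (C half-diminished seventh) has E♭ as its 3rd.
A up to E♭ is 6 semitones, a half step narrower than a perfect fifth, so the interval is diminished.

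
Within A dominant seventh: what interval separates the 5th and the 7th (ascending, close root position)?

m3

A7 is spelled A–C♯–E–G.
The 5th is E and the 7th is G.
3 letter names make it a third; at 3 semitones (a half step narrower than major) the quality is minor.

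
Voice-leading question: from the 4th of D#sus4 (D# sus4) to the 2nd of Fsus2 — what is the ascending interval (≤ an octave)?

diminished octave

The 4th of D#sus4 (D# sus4) is G#; the 2nd of Fsus2 is G.
G# up to G is 11 semitones, a half step narrower than a perfect octave, so the interval is diminished.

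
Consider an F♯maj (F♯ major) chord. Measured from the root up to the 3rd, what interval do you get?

The chord tones of F♯maj are F♯–A♯–C♯.
Root = F♯; 3rd = A♯.
F♯ up to A♯ spans 3 letter names and 4 semitones — a major third.

major third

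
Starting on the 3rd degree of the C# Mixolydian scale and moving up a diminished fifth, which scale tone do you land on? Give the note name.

The scale is C# D# E# F# G# A# B.
The 3rd degree is E#; a diminished fifth above that is B — scale degree 7.

B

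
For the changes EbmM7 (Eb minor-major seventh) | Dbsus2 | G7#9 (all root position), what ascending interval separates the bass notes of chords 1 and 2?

minor seventh

The roots are Eb and Db.
From Eb to Db: 10 semitones over a seventh = minor.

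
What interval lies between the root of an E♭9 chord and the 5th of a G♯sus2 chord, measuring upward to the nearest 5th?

augmented seventh

The root of E♭9 is E♭; the 5th of G♯sus2 is D♯.
7 letter names make it a seventh; at 12 semitones (a half step wider than major) the quality is augmented.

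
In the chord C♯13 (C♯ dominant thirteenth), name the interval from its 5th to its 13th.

major ninth

Spelling the chord: C♯ E♯ G♯ B D♯ A♯.
So we need the interval from G♯ up to A♯.
Counting 9 letters and 14 half steps from G♯ gives a major ninth.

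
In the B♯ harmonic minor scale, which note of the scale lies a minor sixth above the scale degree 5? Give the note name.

D#

The scale is B♯ C𝄪 D♯ E♯ F𝄪 G♯ A𝄪.
The scale degree 5 is F𝄪; a minor sixth above that is D♯ — scale degree 3.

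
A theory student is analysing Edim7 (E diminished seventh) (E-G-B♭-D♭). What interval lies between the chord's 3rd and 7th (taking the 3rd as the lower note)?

3rd = G; 7th = D♭.
From G to D♭: 6 semitones over a fifth = diminished.

d5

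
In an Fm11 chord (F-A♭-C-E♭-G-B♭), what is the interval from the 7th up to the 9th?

So we need the interval from E♭ up to G.
E♭ up to G spans 3 letter names and 4 semitones — a major third.

M3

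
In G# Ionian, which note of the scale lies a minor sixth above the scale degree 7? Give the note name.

D#

The scale is G# A# B# C# D# E# F##.
The scale degree 7 is F##; a minor sixth above that is D# — scale degree 5.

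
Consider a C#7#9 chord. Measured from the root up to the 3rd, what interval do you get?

major 3rd

C#7#9 (C# dominant seventh sharp nine): C#-E#-G#-B-D##.
That puts C# below E#.
Counting 3 letters and 4 half steps from C# gives a major third.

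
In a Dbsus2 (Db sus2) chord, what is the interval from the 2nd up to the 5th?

perfect fourth

Spelling the chord: Db Eb Ab.
The 2nd is Eb and the 5th is Ab.
Eb up to Ab spans 4 letter names and 5 semitones — a perfect fourth.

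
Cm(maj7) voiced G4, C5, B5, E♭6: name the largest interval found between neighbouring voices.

major 7th

Adjacent intervals: G4→C5 = perfect fourth; C5→B5 = major seventh; B5→E♭6 = diminished fourth.
The largest is C5 to B5, a major seventh (11 semitones).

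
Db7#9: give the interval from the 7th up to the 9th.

Spelling the chord: Db–F–Ab–Cb–E.
That puts Cb below E.
3 letter names make it a third; at 5 semitones (a half step wider than major) the quality is augmented.

augmented third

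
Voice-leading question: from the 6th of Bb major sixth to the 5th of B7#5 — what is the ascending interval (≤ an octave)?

Bb major sixth has G as its 6th, and B7#5 has F## as its 5th.
From G to F##: 12 semitones over a seventh = augmented.

A7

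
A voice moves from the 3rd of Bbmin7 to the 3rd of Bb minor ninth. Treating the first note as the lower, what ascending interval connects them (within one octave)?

perfect 1st

The 3rd of Bbmin7 is Db; the 3rd of Bb minor ninth is Db.
Db up to Db spans 1 letter names and 0 semitones — a perfect unison.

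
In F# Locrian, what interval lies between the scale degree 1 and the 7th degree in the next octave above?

Spelling F# Locrian: F# G A B C D E.
Scale degree 1 = F#; scale degree 7 (up an octave) = E.
From F# to E: 22 semitones over a fourteenth = minor.

minor 14th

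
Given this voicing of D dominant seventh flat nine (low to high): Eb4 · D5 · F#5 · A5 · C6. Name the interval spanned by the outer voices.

major thirteenth

The outer voices are Eb4 and C6.
From Eb to C is 21 semitones, exactly the major thirteenth.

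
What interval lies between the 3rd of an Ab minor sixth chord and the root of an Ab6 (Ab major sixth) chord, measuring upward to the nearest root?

Ab minor sixth has Cb as its 3rd, and Ab6 (Ab major sixth) has Ab as its root.
From Cb to Ab is 9 semitones, exactly the major sixth.

major 6th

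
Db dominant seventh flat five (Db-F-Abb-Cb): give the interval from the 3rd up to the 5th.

The 3rd is F and the 5th is Abb.
From F to Abb: 2 semitones over a third = diminished.

diminished third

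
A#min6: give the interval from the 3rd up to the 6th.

augmented fourth

The chord tones of A# minor sixth are A#, C#, E#, F##.
3rd = C#; 6th = F##.
From C# to F##: 6 semitones over a fourth = augmented.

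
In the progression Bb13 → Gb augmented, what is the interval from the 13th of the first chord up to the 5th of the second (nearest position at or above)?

P5

Bb13 has G as its 13th, and Gb augmented has D as its 5th.
Counting 5 letters and 7 half steps from G gives a perfect fifth.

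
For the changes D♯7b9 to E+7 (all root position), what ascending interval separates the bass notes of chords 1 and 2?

minor 2nd

The roots are D♯ and E.
D♯ up to E is 1 semitone, a half step narrower than a major second, so the interval is minor.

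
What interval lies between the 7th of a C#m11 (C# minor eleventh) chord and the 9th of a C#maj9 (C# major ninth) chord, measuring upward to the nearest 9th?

major third

C#m11 (C# minor eleventh) has B as its 7th, and C#maj9 (C# major ninth) has D# as its 9th.
B up to D# spans 3 letter names and 4 semitones — a major third.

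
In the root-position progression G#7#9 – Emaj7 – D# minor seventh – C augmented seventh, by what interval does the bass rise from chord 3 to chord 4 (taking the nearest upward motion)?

The roots are D# and C.
D# up to C is 9 semitones, a whole step narrower than a major seventh, so the interval is diminished.

diminished seventh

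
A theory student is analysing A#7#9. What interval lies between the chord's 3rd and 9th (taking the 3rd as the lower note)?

major seventh

A#7#9 (A# dominant seventh sharp nine): A#–C##–E#–G#–B##.
So we need the interval from C## up to B##.
From C## to B## is 11 semitones, exactly the major seventh.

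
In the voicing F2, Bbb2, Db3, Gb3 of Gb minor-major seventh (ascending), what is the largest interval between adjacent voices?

perfect 4th

Adjacent intervals: F2→Bbb2 = diminished fourth; Bbb2→Db3 = major third; Db3→Gb3 = perfect fourth.
The largest is Db3 to Gb3, a perfect fourth (5 semitones).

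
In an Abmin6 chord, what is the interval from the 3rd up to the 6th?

Ab minor sixth: Ab, Cb, Eb, F.
So we need the interval from Cb up to F.
4 letter names make it a fourth; at 6 semitones (a half step wider than perfect) the quality is augmented.

augmented fourth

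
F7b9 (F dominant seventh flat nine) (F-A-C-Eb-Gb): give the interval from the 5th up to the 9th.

5th = C; 9th = Gb.
From C to Gb: 6 semitones over a fifth = diminished.

diminished 5th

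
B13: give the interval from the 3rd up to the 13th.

perfect eleventh

B13 (B dominant thirteenth): B-D#-F#-A-C#-G#.
3rd = D#; 13th = G#.
D# up to G# spans 11 letter names and 17 semitones — a perfect eleventh.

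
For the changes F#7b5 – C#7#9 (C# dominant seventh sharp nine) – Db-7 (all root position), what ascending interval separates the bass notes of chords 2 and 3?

diminished second

The roots are C# and Db.
C# up to Db is 0 semitones, a whole step narrower than a major second, so the interval is diminished.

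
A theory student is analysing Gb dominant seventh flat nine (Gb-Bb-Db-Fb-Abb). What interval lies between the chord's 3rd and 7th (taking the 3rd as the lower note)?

diminished fifth

The 3rd is Bb and the 7th is Fb.
From Bb to Fb: 6 semitones over a fifth = diminished.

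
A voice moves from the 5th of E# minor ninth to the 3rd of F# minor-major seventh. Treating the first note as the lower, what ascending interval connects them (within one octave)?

The 5th of E# minor ninth is B#; the 3rd of F# minor-major seventh is A.
B# up to A is 9 semitones, a whole step narrower than a major seventh, so the interval is diminished.

diminished 7th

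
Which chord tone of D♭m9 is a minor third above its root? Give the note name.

Fb

D♭min9: D♭-F♭-A♭-C♭-E♭.
The root is D♭. A minor third above D♭ is F♭.
F♭ is the chord's 3rd.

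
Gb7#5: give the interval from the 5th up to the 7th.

d3

Gb augmented seventh: Gb Bb D Fb.
That puts D below Fb.
From D to Fb: 2 semitones over a third = diminished.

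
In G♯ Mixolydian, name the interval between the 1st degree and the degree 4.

The scale runs G♯ A♯ B♯ C♯ D♯ E♯ F♯.
1st degree = G♯; degree 4 = C♯.
From G♯ to C♯ is 5 semitones, exactly the perfect fourth.

P4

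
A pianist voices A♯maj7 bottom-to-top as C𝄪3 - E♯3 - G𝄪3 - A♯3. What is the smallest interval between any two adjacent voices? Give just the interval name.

minor 2nd

Adjacent intervals: C𝄪3→E♯3 = minor third; E♯3→G𝄪3 = major third; G𝄪3→A♯3 = minor second.
The smallest is G𝄪3 to A♯3, a minor second (1 semitone).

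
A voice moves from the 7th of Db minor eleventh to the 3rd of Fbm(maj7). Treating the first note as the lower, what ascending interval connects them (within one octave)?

minor sixth

Db minor eleventh has Cb as its 7th, and Fbm(maj7) has Abb as its 3rd.
Cb up to Abb is 8 semitones, a half step narrower than a major sixth, so the interval is minor.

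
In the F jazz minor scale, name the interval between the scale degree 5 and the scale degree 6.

The scale runs F G Ab Bb C D E.
That puts C below D.
From C to D is 2 semitones, exactly the major second.

major 2nd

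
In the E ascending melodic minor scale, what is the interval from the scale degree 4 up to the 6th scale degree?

The scale runs E F# G A B C# D#.
So we need the interval from A up to C#.
Counting 3 letters and 4 half steps from A gives a major third.

major third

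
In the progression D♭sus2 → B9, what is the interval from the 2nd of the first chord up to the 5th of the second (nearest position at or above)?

A2

The 2nd of D♭sus2 is E♭; the 5th of B9 is F♯.
E♭ up to F♯ is 3 semitones, a half step wider than a major second, so the interval is augmented.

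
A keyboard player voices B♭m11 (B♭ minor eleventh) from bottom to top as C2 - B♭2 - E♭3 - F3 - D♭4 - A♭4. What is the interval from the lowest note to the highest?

The outer voices are C2 and A♭4.
From C to A♭: 32 semitones over a 20th = minor.

minor 20th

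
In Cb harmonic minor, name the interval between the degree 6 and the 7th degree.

Cb harmonic minor: Cb Db Ebb Fb Gb Abb Bb.
That puts Abb below Bb.
Abb up to Bb is 3 semitones, a half step wider than a major second, so the interval is augmented.

augmented second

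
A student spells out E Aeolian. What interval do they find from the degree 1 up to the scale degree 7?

minor seventh

The scale runs E F♯ G A B C D.
So we need the interval from E up to D.
From E to D: 10 semitones over a seventh = minor.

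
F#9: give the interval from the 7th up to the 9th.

The chord tones of F#9 are F#, A#, C#, E, G#.
The 7th is E and the 9th is G#.
E up to G# spans 3 letter names and 4 semitones — a major third.

major third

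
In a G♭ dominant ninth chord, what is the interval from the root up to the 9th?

The chord tones of G♭9 are G♭-B♭-D♭-F♭-A♭.
Root = G♭; 9th = A♭.
From G♭ to A♭ is 14 semitones, exactly the major ninth.

major ninth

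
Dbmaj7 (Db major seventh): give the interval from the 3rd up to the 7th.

DbΔ7 (Db major seventh): Db F Ab C.
3rd = F; 7th = C.
F up to C spans 5 letter names and 7 semitones — a perfect fifth.

perfect fifth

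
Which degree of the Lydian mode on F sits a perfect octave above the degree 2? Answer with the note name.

The scale is F G A B C D E.
The degree 2 is G; a perfect octave above that is G — scale degree 2.

G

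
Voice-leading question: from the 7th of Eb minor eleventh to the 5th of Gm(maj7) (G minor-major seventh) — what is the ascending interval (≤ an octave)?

Eb minor eleventh has Db as its 7th, and Gm(maj7) (G minor-major seventh) has D as its 5th.
Db up to D is 1 semitone, a half step wider than a perfect unison, so the interval is augmented.

augmented unison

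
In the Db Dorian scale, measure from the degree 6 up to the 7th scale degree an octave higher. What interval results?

m9

Db dorian: Db Eb Fb Gb Ab Bb Cb.
That puts Bb below Cb.
9 letter names make it a ninth; at 13 semitones (a half step narrower than major) the quality is minor.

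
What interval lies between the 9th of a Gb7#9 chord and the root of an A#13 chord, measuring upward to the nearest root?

Gb7#9 has A as its 9th, and A#13 has A# as its root.
From A to A#: 1 semitone over a unison = augmented.

A1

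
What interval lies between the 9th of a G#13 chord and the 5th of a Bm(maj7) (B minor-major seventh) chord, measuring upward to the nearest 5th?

minor sixth

G#13 has A# as its 9th, and Bm(maj7) (B minor-major seventh) has F# as its 5th.
A# up to F# is 8 semitones, a half step narrower than a major sixth, so the interval is minor.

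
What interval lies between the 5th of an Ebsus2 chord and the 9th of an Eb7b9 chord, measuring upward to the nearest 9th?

Ebsus2 has Bb as its 5th, and Eb7b9 has Fb as its 9th.
From Bb to Fb: 6 semitones over a fifth = diminished.

diminished fifth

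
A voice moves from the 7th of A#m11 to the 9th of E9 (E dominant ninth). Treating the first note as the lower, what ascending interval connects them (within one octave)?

A#m11 has G# as its 7th, and E9 (E dominant ninth) has F# as its 9th.
From G# to F#: 10 semitones over a seventh = minor.

minor seventh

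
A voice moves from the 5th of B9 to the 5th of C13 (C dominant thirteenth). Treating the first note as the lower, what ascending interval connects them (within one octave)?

m2

The 5th of B9 is F♯; the 5th of C13 (C dominant thirteenth) is G.
From F♯ to G: 1 semitone over a second = minor.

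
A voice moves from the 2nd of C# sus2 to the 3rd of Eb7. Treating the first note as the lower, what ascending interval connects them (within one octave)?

C# sus2 has D# as its 2nd, and Eb7 has G as its 3rd.
D# up to G is 4 semitones, a half step narrower than a perfect fourth, so the interval is diminished.

diminished 4th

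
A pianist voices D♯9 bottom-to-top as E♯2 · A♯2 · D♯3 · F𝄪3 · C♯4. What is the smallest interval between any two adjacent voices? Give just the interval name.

Adjacent intervals: E♯2→A♯2 = perfect fourth; A♯2→D♯3 = perfect fourth; D♯3→F𝄪3 = major third; F𝄪3→C♯4 = diminished fifth.
The smallest is D♯3 to F𝄪3, a major third (4 semitones).

major 3rd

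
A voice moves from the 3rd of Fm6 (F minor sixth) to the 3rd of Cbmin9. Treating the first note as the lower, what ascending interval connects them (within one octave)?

Fm6 (F minor sixth) has Ab as its 3rd, and Cbmin9 has Ebb as its 3rd.
5 letter names make it a fifth; at 6 semitones (a half step narrower than perfect) the quality is diminished.

diminished fifth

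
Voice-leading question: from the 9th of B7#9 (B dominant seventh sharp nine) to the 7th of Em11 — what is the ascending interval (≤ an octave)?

B7#9 (B dominant seventh sharp nine) has C## as its 9th, and Em11 has D as its 7th.
From C## to D: 0 semitones over a second = diminished.

diminished 2nd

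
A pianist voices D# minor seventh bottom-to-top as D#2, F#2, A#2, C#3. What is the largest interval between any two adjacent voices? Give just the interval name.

Adjacent intervals: D#2→F#2 = minor third; F#2→A#2 = major third; A#2→C#3 = minor third.
The largest is F#2 to A#2, a major third (4 semitones).

major 3rd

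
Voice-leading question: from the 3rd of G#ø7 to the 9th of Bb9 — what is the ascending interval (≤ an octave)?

G#ø7 has B as its 3rd, and Bb9 has C as its 9th.
B up to C is 1 semitone, a half step narrower than a major second, so the interval is minor.

minor 2nd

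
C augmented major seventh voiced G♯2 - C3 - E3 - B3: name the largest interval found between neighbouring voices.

Adjacent intervals: G♯2→C3 = diminished fourth; C3→E3 = major third; E3→B3 = perfect fifth.
The largest is E3 to B3, a perfect fifth (7 semitones).

perfect fifth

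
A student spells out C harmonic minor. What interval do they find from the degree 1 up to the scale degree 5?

Spelling C harmonic minor: C D Eb F G Ab B.
That puts C below G.
Counting 5 letters and 7 half steps from C gives a perfect fifth.

P5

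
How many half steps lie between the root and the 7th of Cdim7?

9

Spelling the chord: C, Eb, Gb, Bbb.
C to Bbb is a diminished seventh: 9 semitones.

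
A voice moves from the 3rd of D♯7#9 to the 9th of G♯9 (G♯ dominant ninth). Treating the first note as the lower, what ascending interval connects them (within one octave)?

minor third

The 3rd of D♯7#9 is F𝄪; the 9th of G♯9 (G♯ dominant ninth) is A♯.
F𝄪 up to A♯ is 3 semitones, a half step narrower than a major third, so the interval is minor.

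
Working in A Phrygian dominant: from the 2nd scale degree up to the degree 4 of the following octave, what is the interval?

The scale runs A Bb C# D E F G.
2nd scale degree = Bb; scale degree 4 (up an octave) = D.
From Bb to D is 16 semitones, exactly the major tenth.

major 10th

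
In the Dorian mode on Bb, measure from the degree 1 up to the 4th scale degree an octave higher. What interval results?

Spelling the Dorian mode on Bb: Bb C Db Eb F G Ab.
That puts Bb below Eb.
From Bb to Eb is 17 semitones, exactly the perfect eleventh.

perfect eleventh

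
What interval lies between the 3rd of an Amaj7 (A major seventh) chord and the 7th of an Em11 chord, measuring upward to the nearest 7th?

m2

Amaj7 (A major seventh) has C♯ as its 3rd, and Em11 has D as its 7th.
C♯ up to D is 1 semitone, a half step narrower than a major second, so the interval is minor.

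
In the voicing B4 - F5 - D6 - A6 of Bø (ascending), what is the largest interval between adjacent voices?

Adjacent intervals: B4→F5 = diminished fifth; F5→D6 = major sixth; D6→A6 = perfect fifth.
The largest is F5 to D6, a major sixth (9 semitones).

major sixth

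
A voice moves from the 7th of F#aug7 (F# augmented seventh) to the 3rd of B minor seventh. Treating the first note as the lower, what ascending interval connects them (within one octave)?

The 7th of F#aug7 (F# augmented seventh) is E; the 3rd of B minor seventh is D.
7 letter names make it a seventh; at 10 semitones (a half step narrower than major) the quality is minor.

minor 7th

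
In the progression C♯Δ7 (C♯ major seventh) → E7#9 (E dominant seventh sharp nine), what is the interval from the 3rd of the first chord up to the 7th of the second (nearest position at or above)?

d7

C♯Δ7 (C♯ major seventh) has E♯ as its 3rd, and E7#9 (E dominant seventh sharp nine) has D as its 7th.
7 letter names make it a seventh; at 9 semitones (a whole step narrower than major) the quality is diminished.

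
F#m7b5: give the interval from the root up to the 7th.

F#ø: F#–A–C–E.
The root is F# and the 7th is E.
F# up to E is 10 semitones, a half step narrower than a major seventh, so the interval is minor.

m7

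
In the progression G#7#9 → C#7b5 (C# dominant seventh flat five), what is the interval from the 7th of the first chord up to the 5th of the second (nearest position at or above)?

The 7th of G#7#9 is F#; the 5th of C#7b5 (C# dominant seventh flat five) is G.
2 letter names make it a second; at 1 semitone (a half step narrower than major) the quality is minor.

minor second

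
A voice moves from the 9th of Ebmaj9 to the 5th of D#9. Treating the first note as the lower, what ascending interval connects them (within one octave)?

augmented third

Ebmaj9 has F as its 9th, and D#9 has A# as its 5th.
From F to A#: 5 semitones over a third = augmented.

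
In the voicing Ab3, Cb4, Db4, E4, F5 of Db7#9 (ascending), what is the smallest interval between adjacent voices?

Adjacent intervals: Ab3→Cb4 = minor third; Cb4→Db4 = major second; Db4→E4 = augmented second; E4→F5 = minor ninth.
The smallest is Cb4 to Db4, a major second (2 semitones).

M2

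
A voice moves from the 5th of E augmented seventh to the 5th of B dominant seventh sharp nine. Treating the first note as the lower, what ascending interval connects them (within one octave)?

diminished fifth

The 5th of E augmented seventh is B♯; the 5th of B dominant seventh sharp nine is F♯.
5 letter names make it a fifth; at 6 semitones (a half step narrower than perfect) the quality is diminished.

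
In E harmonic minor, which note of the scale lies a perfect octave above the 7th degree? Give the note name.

The scale is E F# G A B C D#.
The 7th degree is D#; a perfect octave above that is D# — scale degree 7.

D#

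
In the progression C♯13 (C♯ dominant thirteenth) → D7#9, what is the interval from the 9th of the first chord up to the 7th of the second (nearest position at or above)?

The 9th of C♯13 (C♯ dominant thirteenth) is D♯; the 7th of D7#9 is C.
D♯ up to C is 9 semitones, a whole step narrower than a major seventh, so the interval is diminished.

diminished 7th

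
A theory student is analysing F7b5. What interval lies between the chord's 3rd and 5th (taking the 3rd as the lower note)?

F7b5 (F dominant seventh flat five): F-A-C♭-E♭.
So we need the interval from A up to C♭.
3 letter names make it a third; at 2 semitones (a whole step narrower than major) the quality is diminished.

d3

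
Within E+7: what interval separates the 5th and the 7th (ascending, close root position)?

The chord tones of Eaug7 (E augmented seventh) are E-G#-B#-D.
The 5th is B# and the 7th is D.
3 letter names make it a third; at 2 semitones (a whole step narrower than major) the quality is diminished.

diminished third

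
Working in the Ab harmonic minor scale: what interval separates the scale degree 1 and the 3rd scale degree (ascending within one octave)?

Ab harmonic minor: Ab Bb Cb Db Eb Fb G.
That puts Ab below Cb.
3 letter names make it a third; at 3 semitones (a half step narrower than major) the quality is minor.

minor third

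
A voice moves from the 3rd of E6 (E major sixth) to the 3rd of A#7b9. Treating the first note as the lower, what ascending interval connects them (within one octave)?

E6 (E major sixth) has G# as its 3rd, and A#7b9 has C## as its 3rd.
G# up to C## is 6 semitones, a half step wider than a perfect fourth, so the interval is augmented.

augmented fourth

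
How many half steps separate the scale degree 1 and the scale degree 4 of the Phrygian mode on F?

5

The scale is F Gb Ab Bb C Db Eb.
F up to Bb is a perfect fourth — 5 semitones.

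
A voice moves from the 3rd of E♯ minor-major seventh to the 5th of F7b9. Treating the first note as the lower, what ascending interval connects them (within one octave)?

The 3rd of E♯ minor-major seventh is G♯; the 5th of F7b9 is C.
G♯ up to C is 4 semitones, a half step narrower than a perfect fourth, so the interval is diminished.

diminished fourth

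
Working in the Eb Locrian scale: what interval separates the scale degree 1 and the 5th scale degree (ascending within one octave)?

diminished 5th

The scale runs Eb Fb Gb Ab Bbb Cb Db.
That puts Eb below Bbb.
5 letter names make it a fifth; at 6 semitones (a half step narrower than perfect) the quality is diminished.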